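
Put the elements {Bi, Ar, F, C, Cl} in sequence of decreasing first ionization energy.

C is in period 2, group 14; F is in period 2, group 17; Cl is in period 3, group 17; Ar is in period 3, group 18; Bi is in period 6, group 15.
First ionization energy rises across a period (greater Z_eff holds electrons more tightly) and falls down a group (valence electrons are farther from the nucleus).
These span different periods and groups, so the two trends combine.
C > Bi: the two effects oppose for this pair; the down-group effect wins (1086 vs 703 kJ/mol).
Cl > C: period and group pull opposite ways; the across-period shift dominates (1251 vs 1086 kJ/mol).
Ar > Cl: Ar lies to the right of Cl in period 3, so the across-period effect alone puts Ar higher.
F > Ar: the two effects oppose for this pair; the down-group effect wins (1681 vs 1521 kJ/mol).
Approximate values (kJ/mol): C 1086, F 1681, Cl 1251, Ar 1521, Bi 703.
So from highest to lowest: F > Ar > Cl > C > Bi.

F, Ar, Cl, C, Bi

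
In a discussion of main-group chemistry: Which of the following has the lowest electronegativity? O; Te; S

Te

Smaller atoms with higher effective nuclear charge are more electronegative.
All are in group 16, so electronegativity increases up the group.
The lowest electronegativity among these belongs to Te.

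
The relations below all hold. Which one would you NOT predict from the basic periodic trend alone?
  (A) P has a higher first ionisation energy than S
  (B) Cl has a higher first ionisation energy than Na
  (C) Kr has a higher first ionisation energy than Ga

(A)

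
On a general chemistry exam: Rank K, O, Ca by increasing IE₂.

Ca, K, O

The second ionization energy removes an electron from the +1 ion. For each element: K⁺ is the bare [Ar] core; O⁺ still has 5 valence electrons; Ca⁺ still has 1 valence electron.
Usually core removal costs more than valence removal, but here the competition is close: a tightly held n=2 valence electron can cost more to remove than an n=3 core electron, so the actual values have to decide it.
Valence configurations: O⁺ [He]2s²2p³, Ca⁺ [Ar]4s¹.
Tabulated IE_2 (kJ/mol): K 3052, O 3388, Ca 1145.
So the second ionization energies run Ca < K < O.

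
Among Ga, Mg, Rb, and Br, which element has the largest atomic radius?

Rb

Mg is in period 3, group 2; Ga is in period 4, group 13; Br is in period 4, group 17; Rb is in period 5, group 1.
Moving right in a period, electrons are added to the same shell under a stronger nuclear pull, so atoms get smaller; moving down, a new shell is opened and atoms get larger.
Here both period and group differ, so the two effects have to be weighed against each other.
Ga > Br: Ga lies to the left of Br in period 4, so the across-period effect alone puts Ga larger.
Mg > Ga: period and group pull opposite ways; the across-period shift dominates (139 vs 124 pm).
Rb > Mg: relative to Mg, both the across-period and down-group shifts push Rb's atomic radius up.
Tabulated atomic radius (pm): Mg 139, Ga 124, Br 114, Rb 210.
The largest atomic radius among these belongs to Rb.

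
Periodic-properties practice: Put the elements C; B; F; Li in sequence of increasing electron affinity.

Adding an electron releases more energy for atoms nearer the top right (short of the noble gases).
All lie in period 2; the across-period trend (electron affinity increases left to right) applies, with the exception below.
Note the exception: Li has a higher electron affinity than B, contrary to the simple trend — B's ns²np¹ configuration gives only a small electron affinity — the sparsely filled np subshell binds an added electron weakly.
Tabulated electron affinity (kJ/mol): Li 60, B 27, C 122, F 328.
So from lowest to highest: B < Li < C < F.

B < Li < C < F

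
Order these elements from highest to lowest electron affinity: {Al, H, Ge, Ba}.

Ge > H > Al > Ba

H is in period 1, group 1; Al is in period 3, group 13; Ge is in period 4, group 14; Ba is in period 6, group 2.
Electron affinity generally becomes more exothermic across a period toward the halogens and less exothermic down a group.
These span different periods and groups, so the two trends combine.
Al > Ba: both effects reinforce here, so Al is clearly the higher of the two.
H > Al: period and group pull opposite ways; the down-group shift dominates (73 vs 42 kJ/mol).
Ge > H: the two effects oppose for this pair; the across-period effect wins (119 vs 73 kJ/mol).
Approximate values (kJ/mol): H 73, Al 42, Ge 119, Ba 14.
So from highest to lowest: Ge > H > Al > Ba.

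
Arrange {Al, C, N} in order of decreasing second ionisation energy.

N, C, Al

Consider each +1 ion: Al⁺ still has 2 valence electrons; C⁺ still has 3 valence electrons; N⁺ still has 4 valence electrons.
All are still removing valence electrons, so compare the +1 ions as you would atoms: IE_2 generally rises across a period (higher Z_eff) and falls down a group (larger shell), subject to the usual subshell exceptions.
Valence configurations: Al⁺ [Ne]3s², C⁺ [He]2s²2p¹, N⁺ [He]2s²2p².
The numbers (kJ/mol): Al 1817, C 2353, N 2856.
So the second ionization energies run Al < C < N.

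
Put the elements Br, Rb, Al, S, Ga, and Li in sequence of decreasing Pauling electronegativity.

Br, S, Ga, Al, Li, Rb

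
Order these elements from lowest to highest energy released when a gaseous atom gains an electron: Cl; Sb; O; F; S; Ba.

O is in period 2, group 16; F is in period 2, group 17; S is in period 3, group 16; Cl is in period 3, group 17; Sb is in period 5, group 15; Ba is in period 6, group 2.
Atoms with high Z_eff and room in the valence shell (especially the halogens) have the most exothermic electron affinities.
These span different periods and groups, so the two trends combine.
Sb > Ba: both effects reinforce here, so Sb is clearly the higher of the two.
O > Sb: both effects reinforce here, so O is clearly the higher of the two.
S > O: this pair runs against the simple trend — see the exception note.
F > S: relative to S, both the across-period and down-group shifts push F's electron affinity up.
Cl > F: this pair runs against the simple trend — see the exception note.
Note the exception: S has a higher electron affinity than O, contrary to the simple trend — the compact 2p subshell of O repels the added electron more than S's larger 3p does.
Note the exception: Cl has a higher electron affinity than F, contrary to the simple trend — F's small 2p subshell makes the incoming electron feel strong e⁻–e⁻ repulsion, so Cl actually releases more energy on gaining an electron.
For reference (kJ/mol): O 141, F 328, S 200, Cl 349, Sb 103, Ba 14.
So from lowest to highest: Ba < Sb < O < S < F < Cl.

Ba < Sb < O < S < F < Cl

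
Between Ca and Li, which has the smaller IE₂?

Ca

After 1 electron has been removed, what remains? Ca⁺ still has 1 valence electron; Li⁺ is the bare [He] core.
Core electrons are held far more tightly than valence electrons, so Li tops the IE_2 order.
The numbers (kJ/mol): Ca 1145, Li 7298.
Putting it together, IE_2: Ca < Li.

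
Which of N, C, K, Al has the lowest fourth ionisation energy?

Consider each +3 ion: N³⁺ still has 2 valence electrons; C³⁺ still has 1 valence electron; K³⁺ is already 2 electrons into the core; Al³⁺ is the bare [Ne] core.
Usually core removal costs more than valence removal, but here the competition is close: a tightly held n=2 valence electron can cost more to remove than an n=3 core electron, so the actual values have to decide it.
Valence configurations: N³⁺ [He]2s², C³⁺ [He]2s¹.
Approximate IE_4 values (kJ/mol): N 7475, C 6223, K 5877, Al 11577.
Hence IE_4: K < C < N < Al.

K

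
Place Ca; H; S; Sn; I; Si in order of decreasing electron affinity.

I, S, Si, Sn, H, Ca

H is in period 1, group 1; Si is in period 3, group 14; S is in period 3, group 16; Ca is in period 4, group 2; Sn is in period 5, group 14; I is in period 5, group 17.
EA tends to increase across a period and decrease down a group, though the pattern is less regular than for IE or radius.
These span different periods and groups, so the two trends combine.
H > Ca: the two effects oppose for this pair; the down-group effect wins (73 vs 2 kJ/mol).
Sn > H: period and group pull opposite ways; the across-period shift dominates (107 vs 73 kJ/mol).
Si > Sn: Si sits above Sn in group 14, so the down-group effect alone puts Si higher.
S > Si: both are in period 3; the period trend gives S the larger value.
I > S: the two effects oppose for this pair; the across-period effect wins (295 vs 200 kJ/mol).
Tabulated electron affinity (kJ/mol): H 73, Si 134, S 200, Ca 2, Sn 107, I 295.
So from highest to lowest: I > S > Si > Sn > H > Ca.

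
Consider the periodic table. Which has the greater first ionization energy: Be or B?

Be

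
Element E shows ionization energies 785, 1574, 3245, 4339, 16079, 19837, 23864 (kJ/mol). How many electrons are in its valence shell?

4

Look for the largest jump between consecutive ionization energies: IE5/IE4 ≈ 3.7, far larger than any earlier ratio.
That jump marks the point where a core electron is being removed. So the atom has 4 valence electrons.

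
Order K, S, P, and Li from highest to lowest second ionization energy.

Li, K, S, P

IE_2 is the cost of taking one more electron from the +1 cation: K⁺ is the bare [Ar] core; S⁺ still has 5 valence electrons; P⁺ still has 4 valence electrons; Li⁺ is the bare [He] core.
Pulling an electron out of a noble-gas core costs far more than removing a remaining valence electron, so K and Li sit at the high end of IE_2.
Valence configurations: S⁺ [Ne]3s²3p³, P⁺ [Ne]3s²3p².
Approximate IE_2 values (kJ/mol): K 3052, S 2252, P 1907, Li 7298.
Putting it together, IE_2: P < S < K < Li.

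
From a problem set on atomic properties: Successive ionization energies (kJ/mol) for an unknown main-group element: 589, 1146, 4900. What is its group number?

Group 2

Look for the largest jump between consecutive ionization energies: IE3/IE2 ≈ 4.3, far larger than any earlier ratio.
That jump marks the point where a core electron is being removed. So the atom has 2 valence electrons.
A main-group element with 2 valence electrons is in group 2.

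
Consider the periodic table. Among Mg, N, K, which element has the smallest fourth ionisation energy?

K

The fourth ionization energy removes an electron from the +3 ion. For each element: Mg³⁺ is already 1 electron into the core; N³⁺ still has 2 valence electrons; K³⁺ is already 2 electrons into the core.
Usually core removal costs more than valence removal, but here the competition is close: a tightly held n=2 valence electron can cost more to remove than an n=3 core electron, so the actual values have to decide it.
Tabulated IE_4 (kJ/mol): Mg 10543, N 7475, K 5877.
Putting it together, IE_4: K < N < Mg.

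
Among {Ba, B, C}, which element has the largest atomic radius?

B is in period 2, group 13; C is in period 2, group 14; Ba is in period 6, group 2.
Across a period the added protons contract the valence shell; down a group each new principal shell makes the atom larger.
These span different periods and groups, so the two trends combine.
B > C: both are in period 2; the period trend gives B the larger value.
Ba > B: both effects reinforce here, so Ba is clearly the larger of the two.
Tabulated atomic radius (pm): B 85, C 75, Ba 196.
The largest atomic radius among these belongs to Ba.

Ba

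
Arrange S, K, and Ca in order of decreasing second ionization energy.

K > S > Ca

IE_2 is the cost of taking one more electron from the +1 cation: S⁺ still has 5 valence electrons; K⁺ is the bare [Ar] core; Ca⁺ still has 1 valence electron.
Pulling an electron out of a noble-gas core costs far more than removing a remaining valence electron, so K sits at the high end of IE_2.
Valence configurations: S⁺ [Ne]3s²3p³, Ca⁺ [Ar]4s¹.
The numbers (kJ/mol): S 2252, K 3052, Ca 1145.
So the second ionization energies run Ca < S < K.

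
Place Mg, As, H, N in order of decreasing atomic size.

Radius decreases left→right (rising Z_eff, same n) and increases top→bottom (higher n).
These span different periods and groups, so the two trends combine.
N > H: period and group pull opposite ways; the down-group shift dominates (71 vs 32 pm).
As > N: As sits below N in group 15, so the down-group effect alone puts As larger.
Mg > As: the two effects oppose for this pair; the across-period effect wins (139 vs 121 pm).
Tabulated atomic radius (pm): H 32, N 71, Mg 139, As 121.
So from largest to smallest: Mg > As > N > H.

Mg > As > N > H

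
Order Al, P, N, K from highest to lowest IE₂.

The second ionization energy removes an electron from the +1 ion. For each element: Al⁺ still has 2 valence electrons; P⁺ still has 4 valence electrons; N⁺ still has 4 valence electrons; K⁺ is the bare [Ar] core.
Core electrons are held far more tightly than valence electrons, so K tops the IE_2 order.
Valence configurations: Al⁺ [Ne]3s², P⁺ [Ne]3s²3p², N⁺ [He]2s²2p².
Approximate IE_2 values (kJ/mol): Al 1817, P 1907, N 2856, K 3052.
Putting it together, IE_2: Al < P < N < K.

K, N, P, Al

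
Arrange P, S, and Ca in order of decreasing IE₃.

After 2 electrons have been removed, what remains? P²⁺ still has 3 valence electrons; S²⁺ still has 4 valence electrons; Ca²⁺ is the bare [Ar] core.
Breaking into a closed-shell core is much more expensive than removing a leftover valence electron — Ca has the largest IE_3 here.
Valence configurations: P²⁺ [Ne]3s²3p¹, S²⁺ [Ne]3s²3p².
Approximate IE_3 values (kJ/mol): P 2914, S 3357, Ca 4912.
So the third ionization energies run P < S < Ca.

Ca > S > P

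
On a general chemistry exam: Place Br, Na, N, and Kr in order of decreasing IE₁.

N > Kr > Br > Na

Removing the outermost electron gets harder across a period and easier down a group.
Neither a single period nor a single group — weigh both effects.
Br > Na: period and group pull opposite ways; the across-period shift dominates (1140 vs 496 kJ/mol).
Kr > Br: both are in period 4; the period trend gives Kr the larger value.
N > Kr: the two effects oppose for this pair; the down-group effect wins (1402 vs 1351 kJ/mol).
Tabulated first ionization energy (kJ/mol): N 1402, Na 496, Br 1140, Kr 1351.
So from highest to lowest: N > Kr > Br > Na.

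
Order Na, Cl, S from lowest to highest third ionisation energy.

After 2 electrons have been removed, what remains? Na²⁺ is already 1 electron into the core; Cl²⁺ still has 5 valence electrons; S²⁺ still has 4 valence electrons.
Breaking into a closed-shell core is much more expensive than removing a leftover valence electron — Na has the largest IE_3 here.
Valence configurations: Cl²⁺ [Ne]3s²3p³, S²⁺ [Ne]3s²3p².
Tabulated IE_3 (kJ/mol): Na 6910, Cl 3822, S 3357.
So the third ionization energies run S < Cl < Na.

S < Cl < Na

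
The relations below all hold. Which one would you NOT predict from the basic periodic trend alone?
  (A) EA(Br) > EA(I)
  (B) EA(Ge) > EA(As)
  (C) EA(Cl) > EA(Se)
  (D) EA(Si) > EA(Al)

(B)

The general trend: electron affinity increases across a period and decreases down a group.
(A) Br (period 4, group 17) vs I (period 5, group 17): the stated order agrees with the simple trend.
(B) Ge (period 4, group 14) vs As (period 4, group 15): the stated order contradicts the simple trend.
(C) Cl (period 3, group 17) vs Se (period 4, group 16): the stated order agrees with the simple trend.
(D) Si (period 3, group 14) vs Al (period 3, group 13): the stated order agrees with the simple trend.
The exception is (B): adding an electron to As's half-filled 4p³ is unfavourable, so Ge (4p²) has the more exothermic EA.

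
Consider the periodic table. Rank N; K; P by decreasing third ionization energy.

N, K, P

Consider each +2 ion: N²⁺ still has 3 valence electrons; K²⁺ is already 1 electron into the core; P²⁺ still has 3 valence electrons.
Usually core removal costs more than valence removal, but here the competition is close: a tightly held n=2 valence electron can cost more to remove than an n=3 core electron, so the actual values have to decide it.
Valence configurations: N²⁺ [He]2s²2p¹, P²⁺ [Ne]3s²3p¹.
The numbers (kJ/mol): N 4578, K 4420, P 2914.
So the third ionization energies run P < K < N.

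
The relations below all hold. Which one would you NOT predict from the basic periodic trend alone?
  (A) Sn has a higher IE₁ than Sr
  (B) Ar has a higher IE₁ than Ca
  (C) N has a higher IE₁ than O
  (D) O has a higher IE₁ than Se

The general trend: IE₁ increases across a period and decreases down a group.
(A) Sn (period 5, group 14) vs Sr (period 5, group 2): the stated order agrees with the simple trend.
(B) Ar (period 3, group 18) vs Ca (period 4, group 2): the stated order agrees with the simple trend.
(C) N (period 2, group 15) vs O (period 2, group 16): the stated order contradicts the simple trend.
(D) O (period 2, group 16) vs Se (period 4, group 16): the stated order agrees with the simple trend.
The exception is (C): pairing an electron in O's 2p⁴ costs repulsion energy, so O ionizes more easily than half-filled N (2p³).

(C)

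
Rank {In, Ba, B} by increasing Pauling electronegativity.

Ba < In < B

B is in period 2, group 13; In is in period 5, group 13; Ba is in period 6, group 2.
EN rises left→right (higher Z_eff, smaller atoms) and falls top→bottom (larger, more shielded atoms).
These span different periods and groups, so the two trends combine.
In > Ba: relative to Ba, both the across-period and down-group shifts push In's electronegativity up.
B > In: they share group 13; the group trend gives B the larger value.
For reference (Pauling): B 2.04, In 1.78, Ba 0.89.
So from lowest to highest: Ba < In < B.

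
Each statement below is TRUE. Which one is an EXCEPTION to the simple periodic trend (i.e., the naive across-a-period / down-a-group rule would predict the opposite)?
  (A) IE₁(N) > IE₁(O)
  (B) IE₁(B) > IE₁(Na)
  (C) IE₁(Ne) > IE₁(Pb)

The general trend: IE₁ increases across a period and decreases down a group.
(A) N (period 2, group 15) vs O (period 2, group 16): the stated order contradicts the simple trend.
(B) B (period 2, group 13) vs Na (period 3, group 1): the stated order agrees with the simple trend.
(C) Ne (period 2, group 18) vs Pb (period 6, group 14): the stated order agrees with the simple trend.
The exception is (A): pairing an electron in O's 2p⁴ costs repulsion energy, so O ionizes more easily than half-filled N (2p³).

(A)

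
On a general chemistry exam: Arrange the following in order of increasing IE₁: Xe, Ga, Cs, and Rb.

Ga is in period 4, group 13; Rb is in period 5, group 1; Xe is in period 5, group 18; Cs is in period 6, group 1.
Removing the outermost electron gets harder across a period and easier down a group.
Neither a single period nor a single group — weigh both effects.
Rb > Cs: Rb sits above Cs in group 1, so the down-group effect alone puts Rb higher.
Ga > Rb: relative to Rb, both the across-period and down-group shifts push Ga's first ionization energy up.
Xe > Ga: period and group pull opposite ways; the across-period shift dominates (1170 vs 579 kJ/mol).
For reference (kJ/mol): Ga 579, Rb 403, Xe 1170, Cs 376.
So from lowest to highest: Cs < Rb < Ga < Xe.

Cs < Rb < Ga < Xe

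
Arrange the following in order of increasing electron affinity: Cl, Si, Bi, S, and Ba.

Ba < Bi < Si < S < Cl

Atoms with high Z_eff and room in the valence shell (especially the halogens) have the most exothermic electron affinities.
These span different periods and groups, so the two trends combine.
Bi > Ba: both are in period 6; the period trend gives Bi the larger value.
Si > Bi: period and group pull opposite ways; the down-group shift dominates (134 vs 91 kJ/mol).
S > Si: S lies to the right of Si in period 3, so the across-period effect alone puts S higher.
Cl > S: both are in period 3; the period trend gives Cl the larger value.
Tabulated electron affinity (kJ/mol): Si 134, S 200, Cl 349, Ba 14, Bi 91.
So from lowest to highest: Ba < Bi < Si < S < Cl.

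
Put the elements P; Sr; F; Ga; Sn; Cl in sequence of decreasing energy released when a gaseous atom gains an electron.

Cl, F, Sn, P, Ga, Sr

F is in period 2, group 17; P is in period 3, group 15; Cl is in period 3, group 17; Ga is in period 4, group 13; Sr is in period 5, group 2; Sn is in period 5, group 14.
EA tends to increase across a period and decrease down a group, though the pattern is less regular than for IE or radius.
These span different periods and groups, so the two trends combine.
Ga > Sr: both effects reinforce here, so Ga is clearly the higher of the two.
P > Ga: both effects reinforce here, so P is clearly the higher of the two.
Sn > P: this pair runs against the simple trend — see the exception note.
F > Sn: both effects reinforce here, so F is clearly the higher of the two.
Cl > F: this pair runs against the simple trend — see the exception note.
Note the exception: Sn has a higher electron affinity than P, contrary to the simple trend — adding an electron to P's half-filled np³ subshell costs electron-pairing energy.
Note the exception: Cl has a higher electron affinity than F, contrary to the simple trend — F's small 2p subshell makes the incoming electron feel strong e⁻–e⁻ repulsion, so Cl actually releases more energy on gaining an electron.
Tabulated electron affinity (kJ/mol): F 328, P 72, Cl 349, Ga 29, Sr 5, Sn 107.
So from highest to lowest: Cl > F > Sn > P > Ga > Sr.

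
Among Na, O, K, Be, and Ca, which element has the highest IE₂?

Na

IE_2 is the cost of taking one more electron from the +1 cation: Na⁺ is the bare [Ne] core; O⁺ still has 5 valence electrons; K⁺ is the bare [Ar] core; Be⁺ still has 1 valence electron; Ca⁺ still has 1 valence electron.
Usually core removal costs more than valence removal, but here the competition is close: a tightly held n=2 valence electron can cost more to remove than an n=3 core electron, so the actual values have to decide it.
Valence configurations: O⁺ [He]2s²2p³, Be⁺ [He]2s¹, Ca⁺ [Ar]4s¹.
Tabulated IE_2 (kJ/mol): Na 4562, O 3388, K 3052, Be 1757, Ca 1145.
Overall IE_2 order: Ca < Be < K < O < Na.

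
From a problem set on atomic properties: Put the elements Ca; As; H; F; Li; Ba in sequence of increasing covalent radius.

H is in period 1, group 1; Li is in period 2, group 1; F is in period 2, group 17; Ca is in period 4, group 2; As is in period 4, group 15; Ba is in period 6, group 2.
Moving right in a period, electrons are added to the same shell under a stronger nuclear pull, so atoms get smaller; moving down, a new shell is opened and atoms get larger.
Neither a single period nor a single group — weigh both effects.
F > H: period and group pull opposite ways; the down-group shift dominates (64 vs 32 pm).
As > F: both effects reinforce here, so As is clearly the larger of the two.
Li > As: period and group pull opposite ways; the across-period shift dominates (133 vs 121 pm).
Ca > Li: period and group pull opposite ways; the down-group shift dominates (171 vs 133 pm).
Ba > Ca: Ba sits below Ca in group 2, so the down-group effect alone puts Ba larger.
For reference (pm): H 32, Li 133, F 64, Ca 171, As 121, Ba 196.
So from smallest to largest: H < F < As < Li < Ca < Ba.

H < F < As < Li < Ca < Ba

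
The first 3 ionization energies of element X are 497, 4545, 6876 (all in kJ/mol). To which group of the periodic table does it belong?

Look for the largest jump between consecutive ionization energies: IE2/IE1 ≈ 9.1, far larger than any earlier ratio.
That jump marks the point where a core electron is being removed. So the atom has 1 valence electron.
A main-group element with 1 valence electron is in group 1.

Group 1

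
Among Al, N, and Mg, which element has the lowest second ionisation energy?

Consider each +1 ion: Al⁺ still has 2 valence electrons; N⁺ still has 4 valence electrons; Mg⁺ still has 1 valence electron.
All are still removing valence electrons, so compare the +1 ions as you would atoms: IE_2 generally rises across a period (higher Z_eff) and falls down a group (larger shell), subject to the usual subshell exceptions.
Valence configurations: Al⁺ [Ne]3s², N⁺ [He]2s²2p², Mg⁺ [Ne]3s¹.
Approximate IE_2 values (kJ/mol): Al 1817, N 2856, Mg 1451.
Hence IE_2: Mg < Al < N.

Mg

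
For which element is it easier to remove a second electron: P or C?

P

After 1 electron has been removed, what remains? P⁺ still has 4 valence electrons; C⁺ still has 3 valence electrons.
All are still removing valence electrons, so compare the +1 ions as you would atoms: IE_2 generally rises across a period (higher Z_eff) and falls down a group (larger shell), subject to the usual subshell exceptions.
Valence configurations: P⁺ [Ne]3s²3p², C⁺ [He]2s²2p¹.
The numbers (kJ/mol): P 1907, C 2353.
Hence IE_2: P < C.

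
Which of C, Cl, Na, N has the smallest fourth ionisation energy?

IE_4 is the cost of taking one more electron from the +3 cation: C³⁺ still has 1 valence electron; Cl³⁺ still has 4 valence electrons; Na³⁺ is already 2 electrons into the core; N³⁺ still has 2 valence electrons.
Core electrons are held far more tightly than valence electrons, so Na tops the IE_4 order.
Valence configurations: C³⁺ [He]2s¹, Cl³⁺ [Ne]3s²3p², N³⁺ [He]2s².
The numbers (kJ/mol): C 6223, Cl 5159, Na 9543, N 7475.
Overall IE_4 order: Cl < C < N < Na.

Cl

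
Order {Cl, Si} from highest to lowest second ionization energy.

After 1 electron has been removed, what remains? Cl⁺ still has 6 valence electrons; Si⁺ still has 3 valence electrons.
All are still removing valence electrons, so compare the +1 ions as you would atoms: IE_2 generally rises across a period (higher Z_eff) and falls down a group (larger shell), subject to the usual subshell exceptions.
Valence configurations: Cl⁺ [Ne]3s²3p⁴, Si⁺ [Ne]3s²3p¹.
Tabulated IE_2 (kJ/mol): Cl 2298, Si 1577.
Hence IE_2: Si < Cl.

Cl, Si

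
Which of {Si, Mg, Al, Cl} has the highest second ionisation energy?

After 1 electron has been removed, what remains? Si⁺ still has 3 valence electrons; Mg⁺ still has 1 valence electron; Al⁺ still has 2 valence electrons; Cl⁺ still has 6 valence electrons.
All are still removing valence electrons, so compare the +1 ions as you would atoms: IE_2 generally rises across a period (higher Z_eff) and falls down a group (larger shell), subject to the usual subshell exceptions.
Valence configurations: Si⁺ [Ne]3s²3p¹, Mg⁺ [Ne]3s¹, Al⁺ [Ne]3s², Cl⁺ [Ne]3s²3p⁴.
Si⁺ loses a lone 3p electron whereas Al⁺ must break into a filled 3s² pair, so IE_2(Al) > IE_2(Si) even though Si has the higher nuclear charge.
Approximate IE_2 values (kJ/mol): Si 1577, Mg 1451, Al 1817, Cl 2298.
Overall IE_2 order: Mg < Si < Al < Cl.

Cl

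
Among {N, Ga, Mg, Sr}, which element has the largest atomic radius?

N is in period 2, group 15; Mg is in period 3, group 2; Ga is in period 4, group 13; Sr is in period 5, group 2.
Across a period the added protons contract the valence shell; down a group each new principal shell makes the atom larger.
These span different periods and groups, so the two trends combine.
Ga > N: both effects reinforce here, so Ga is clearly the larger of the two.
Mg > Ga: period and group pull opposite ways; the across-period shift dominates (139 vs 124 pm).
Sr > Mg: Sr sits below Mg in group 2, so the down-group effect alone puts Sr larger.
Tabulated atomic radius (pm): N 71, Mg 139, Ga 124, Sr 185.
The largest atomic radius among these belongs to Sr.

Sr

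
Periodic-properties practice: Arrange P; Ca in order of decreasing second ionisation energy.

The second ionization energy removes an electron from the +1 ion. For each element: P⁺ still has 4 valence electrons; Ca⁺ still has 1 valence electron.
All are still removing valence electrons, so compare the +1 ions as you would atoms: IE_2 generally rises across a period (higher Z_eff) and falls down a group (larger shell), subject to the usual subshell exceptions.
Valence configurations: P⁺ [Ne]3s²3p², Ca⁺ [Ar]4s¹.
The numbers (kJ/mol): P 1907, Ca 1145.
So the second ionization energies run Ca < P.

P > Ca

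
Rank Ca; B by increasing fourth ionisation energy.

Ca, B

Consider each +3 ion: Ca³⁺ is already 1 electron into the core; B³⁺ is the bare [He] core.
All of these are removing an electron from a noble-gas core or deeper; the smaller core (lower principal quantum number) is held far more tightly, and within a period the higher nuclear charge binds the same core more tightly.
Tabulated IE_4 (kJ/mol): Ca 6491, B 25026.
Hence IE_4: Ca < B.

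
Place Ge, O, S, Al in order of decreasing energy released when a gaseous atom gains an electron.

O is in period 2, group 16; Al is in period 3, group 13; S is in period 3, group 16; Ge is in period 4, group 14.
EA tends to increase across a period and decrease down a group, though the pattern is less regular than for IE or radius.
These span different periods and groups, so the two trends combine.
Ge > Al: period and group pull opposite ways; the across-period shift dominates (119 vs 42 kJ/mol).
O > Ge: both effects reinforce here, so O is clearly the higher of the two.
S > O: this pair runs against the simple trend — see the exception note.
Note the exception: S has a higher electron affinity than O, contrary to the simple trend — the compact 2p subshell of O repels the added electron more than S's larger 3p does.
Tabulated electron affinity (kJ/mol): O 141, Al 42, S 200, Ge 119.
So from highest to lowest: S > O > Ge > Al.

S > O > Ge > Al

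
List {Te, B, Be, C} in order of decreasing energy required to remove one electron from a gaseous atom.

Be is in period 2, group 2; B is in period 2, group 13; C is in period 2, group 14; Te is in period 5, group 16.
Removing the outermost electron gets harder across a period and easier down a group.
These span different periods and groups, so the two trends combine.
Te > B: the two effects oppose for this pair; the across-period effect wins (869 vs 801 kJ/mol).
Be > Te: the two effects oppose for this pair; the down-group effect wins (900 vs 869 kJ/mol).
C > Be: both are in period 2; the period trend gives C the larger value.
Note the exception: Be has a higher first ionization energy than B, contrary to the simple trend — removing B's lone 2p electron is easier than breaking Be's filled 2s².
For reference (kJ/mol): Be 900, B 801, C 1086, Te 869.
So from highest to lowest: C > Be > Te > B.

C > Be > Te > B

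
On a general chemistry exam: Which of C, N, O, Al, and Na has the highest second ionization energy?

Na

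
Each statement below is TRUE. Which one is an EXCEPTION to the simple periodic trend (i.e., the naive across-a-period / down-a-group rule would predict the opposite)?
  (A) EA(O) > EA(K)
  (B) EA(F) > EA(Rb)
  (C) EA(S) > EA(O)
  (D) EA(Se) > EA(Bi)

The general trend: electron affinity increases across a period and decreases down a group.
(A) O (period 2, group 16) vs K (period 4, group 1): the stated order agrees with the simple trend.
(B) F (period 2, group 17) vs Rb (period 5, group 1): the stated order agrees with the simple trend.
(C) S (period 3, group 16) vs O (period 2, group 16): the stated order contradicts the simple trend.
(D) Se (period 4, group 16) vs Bi (period 6, group 15): the stated order agrees with the simple trend.
The exception is (C): the compact 2p subshell of O repels the added electron more than S's larger 3p does.

(C)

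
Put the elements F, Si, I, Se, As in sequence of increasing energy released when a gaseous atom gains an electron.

F is in period 2, group 17; Si is in period 3, group 14; As is in period 4, group 15; Se is in period 4, group 16; I is in period 5, group 17.
Electron affinity generally becomes more exothermic across a period toward the halogens and less exothermic down a group.
Here both period and group differ, so the two effects have to be weighed against each other.
Si > As: the two effects oppose for this pair; the down-group effect wins (134 vs 78 kJ/mol).
Se > Si: the two effects oppose for this pair; the across-period effect wins (195 vs 134 kJ/mol).
I > Se: the two effects oppose for this pair; the across-period effect wins (295 vs 195 kJ/mol).
F > I: they share group 17; the group trend gives F the larger value.
Approximate values (kJ/mol): F 328, Si 134, As 78, Se 195, I 295.
So from lowest to highest: As < Si < Se < I < F.

As, Si, Se, I, F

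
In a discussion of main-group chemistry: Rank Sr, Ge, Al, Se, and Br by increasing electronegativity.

Al is in period 3, group 13; Ge is in period 4, group 14; Se is in period 4, group 16; Br is in period 4, group 17; Sr is in period 5, group 2.
EN rises left→right (higher Z_eff, smaller atoms) and falls top→bottom (larger, more shielded atoms).
These span different periods and groups, so the two trends combine.
Al > Sr: relative to Sr, both the across-period and down-group shifts push Al's electronegativity up.
Ge > Al: period and group pull opposite ways; the across-period shift dominates (2.01 vs 1.61).
Se > Ge: both are in period 4; the period trend gives Se the larger value.
Br > Se: both are in period 4; the period trend gives Br the larger value.
Approximate values (Pauling): Al 1.61, Ge 2.01, Se 2.55, Br 2.96, Sr 0.95.
So from lowest to highest: Sr < Al < Ge < Se < Br.

Sr < Al < Ge < Se < Br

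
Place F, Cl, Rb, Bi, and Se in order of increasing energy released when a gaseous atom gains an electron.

Rb < Bi < Se < F < Cl

F is in period 2, group 17; Cl is in period 3, group 17; Se is in period 4, group 16; Rb is in period 5, group 1; Bi is in period 6, group 15.
Adding an electron releases more energy for atoms nearer the top right (short of the noble gases).
Neither a single period nor a single group — weigh both effects.
Bi > Rb: period and group pull opposite ways; the across-period shift dominates (91 vs 47 kJ/mol).
Se > Bi: both effects reinforce here, so Se is clearly the higher of the two.
F > Se: both effects reinforce here, so F is clearly the higher of the two.
Cl > F: this pair runs against the simple trend — see the exception note.
Note the exception: Cl has a higher electron affinity than F, contrary to the simple trend — F's small 2p subshell makes the incoming electron feel strong e⁻–e⁻ repulsion, so Cl actually releases more energy on gaining an electron.
Approximate values (kJ/mol): F 328, Cl 349, Se 195, Rb 47, Bi 91.
So from lowest to highest: Rb < Bi < Se < F < Cl.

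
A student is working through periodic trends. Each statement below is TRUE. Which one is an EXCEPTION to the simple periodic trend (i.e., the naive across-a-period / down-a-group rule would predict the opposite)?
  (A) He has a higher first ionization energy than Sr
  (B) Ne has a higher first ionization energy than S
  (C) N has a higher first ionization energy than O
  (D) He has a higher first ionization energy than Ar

(C)

The general trend: first ionization energy increases across a period and decreases down a group.
(A) He (period 1, group 18) vs Sr (period 5, group 2): the stated order agrees with the simple trend.
(B) Ne (period 2, group 18) vs S (period 3, group 16): the stated order agrees with the simple trend.
(C) N (period 2, group 15) vs O (period 2, group 16): the stated order contradicts the simple trend.
(D) He (period 1, group 18) vs Ar (period 3, group 18): the stated order agrees with the simple trend.
The exception is (C): pairing an electron in O's 2p⁴ costs repulsion energy, so O ionizes more easily than half-filled N (2p³).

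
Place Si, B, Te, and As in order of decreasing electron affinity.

Te > Si > As > B

Electron affinity generally becomes more exothermic across a period toward the halogens and less exothermic down a group.
These sit on a diagonal, where the across-period and down-group effects partly cancel.
As > B: period and group pull opposite ways; the across-period shift dominates (78 vs 27 kJ/mol).
Si > As: the two effects oppose for this pair; the down-group effect wins (134 vs 78 kJ/mol).
Te > Si: the two effects oppose for this pair; the across-period effect wins (190 vs 134 kJ/mol).
Approximate values (kJ/mol): B 27, Si 134, As 78, Te 190.
So from highest to lowest: Te > Si > As > B.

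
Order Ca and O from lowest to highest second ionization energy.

Consider each +1 ion: Ca⁺ still has 1 valence electron; O⁺ still has 5 valence electrons.
All are still removing valence electrons, so compare the +1 ions as you would atoms: IE_2 generally rises across a period (higher Z_eff) and falls down a group (larger shell), subject to the usual subshell exceptions.
Valence configurations: Ca⁺ [Ar]4s¹, O⁺ [He]2s²2p³.
Tabulated IE_2 (kJ/mol): Ca 1145, O 3388.
Putting it together, IE_2: Ca < O.

Ca < O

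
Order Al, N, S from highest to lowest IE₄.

Al, N, S

IE_4 is the cost of taking one more electron from the +3 cation: Al³⁺ is the bare [Ne] core; N³⁺ still has 2 valence electrons; S³⁺ still has 3 valence electrons.
Breaking into a closed-shell core is much more expensive than removing a leftover valence electron — Al has the largest IE_4 here.
Valence configurations: N³⁺ [He]2s², S³⁺ [Ne]3s²3p¹.
The numbers (kJ/mol): Al 11577, N 7475, S 4556.
So the fourth ionization energies run S < N < Al.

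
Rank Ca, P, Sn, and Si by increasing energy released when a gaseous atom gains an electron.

Ca < P < Sn < Si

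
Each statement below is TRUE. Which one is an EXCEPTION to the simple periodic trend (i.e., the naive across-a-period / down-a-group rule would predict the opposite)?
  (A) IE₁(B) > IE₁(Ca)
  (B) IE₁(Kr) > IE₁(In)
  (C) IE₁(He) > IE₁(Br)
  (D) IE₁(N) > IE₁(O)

(D)

The general trend: first ionization energy increases across a period and decreases down a group.
(A) B (period 2, group 13) vs Ca (period 4, group 2): the stated order agrees with the simple trend.
(B) Kr (period 4, group 18) vs In (period 5, group 13): the stated order agrees with the simple trend.
(C) He (period 1, group 18) vs Br (period 4, group 17): the stated order agrees with the simple trend.
(D) N (period 2, group 15) vs O (period 2, group 16): the stated order contradicts the simple trend.
The exception is (D): pairing an electron in O's 2p⁴ costs repulsion energy, so O ionizes more easily than half-filled N (2p³).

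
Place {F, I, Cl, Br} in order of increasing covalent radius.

F is in period 2, group 17; Cl is in period 3, group 17; Br is in period 4, group 17; I is in period 5, group 17.
Moving right in a period, electrons are added to the same shell under a stronger nuclear pull, so atoms get smaller; moving down, a new shell is opened and atoms get larger.
All are in group 17, so atomic radius increases down the group.
So from smallest to largest: F < Cl < Br < I.

F < Cl < Br < I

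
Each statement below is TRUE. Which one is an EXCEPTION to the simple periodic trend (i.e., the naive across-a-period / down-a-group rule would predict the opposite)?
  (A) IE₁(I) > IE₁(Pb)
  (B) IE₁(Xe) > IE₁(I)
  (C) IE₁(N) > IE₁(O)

(C)

The general trend: IE₁ increases across a period and decreases down a group.
(A) I (period 5, group 17) vs Pb (period 6, group 14): the stated order agrees with the simple trend.
(B) Xe (period 5, group 18) vs I (period 5, group 17): the stated order agrees with the simple trend.
(C) N (period 2, group 15) vs O (period 2, group 16): the stated order contradicts the simple trend.
The exception is (C): pairing an electron in O's 2p⁴ costs repulsion energy, so O ionizes more easily than half-filled N (2p³).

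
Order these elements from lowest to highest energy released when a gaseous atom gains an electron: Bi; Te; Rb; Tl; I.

Rb is in period 5, group 1; Te is in period 5, group 16; I is in period 5, group 17; Tl is in period 6, group 13; Bi is in period 6, group 15.
Adding an electron releases more energy for atoms nearer the top right (short of the noble gases).
Neither a single period nor a single group — weigh both effects.
Rb > Tl: period and group pull opposite ways; the down-group shift dominates (47 vs 19 kJ/mol).
Bi > Rb: period and group pull opposite ways; the across-period shift dominates (91 vs 47 kJ/mol).
Te > Bi: relative to Bi, both the across-period and down-group shifts push Te's electron affinity up.
I > Te: both are in period 5; the period trend gives I the larger value.
For reference (kJ/mol): Rb 47, Te 190, I 295, Tl 19, Bi 91.
So from lowest to highest: Tl < Rb < Bi < Te < I.

Tl < Rb < Bi < Te < I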